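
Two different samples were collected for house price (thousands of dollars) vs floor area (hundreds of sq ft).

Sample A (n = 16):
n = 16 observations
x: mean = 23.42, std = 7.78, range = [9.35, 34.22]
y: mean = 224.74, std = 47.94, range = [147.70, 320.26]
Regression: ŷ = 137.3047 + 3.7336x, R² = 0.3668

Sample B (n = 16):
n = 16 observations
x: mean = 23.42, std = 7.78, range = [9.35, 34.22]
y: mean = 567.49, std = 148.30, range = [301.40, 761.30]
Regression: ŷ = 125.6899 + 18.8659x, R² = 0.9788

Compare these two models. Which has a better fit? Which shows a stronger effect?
Model B has the better fit (R² = 0.9788 vs 0.3668). Model B shows the stronger effect (|β₁| = 18.8659 vs 3.7336).

Model Comparison:

Which explains more variance? (R²)
- Model A: R² = 0.3668 → 36.68% of variance in house price explained
- Model B: R² = 0.9788 → 97.88% of variance in house price explained
- 0.9788 > 0.3668 → Model B has the better fit

Which has the larger per-hundred sq ft effect? (|β₁|)
- Model A: β₁ = 3.7336 → predicted house price rises 3.7336 thousand dollars per additional hundred sq ft of floor area
- Model B: β₁ = 18.8659 → predicted house price rises 18.8659 thousand dollars per additional hundred sq ft of floor area
- |3.7336| < |18.8659| → Model B shows the stronger marginal effect

Note: A steeper slope doesn't make a better model if the scatter around the line is large.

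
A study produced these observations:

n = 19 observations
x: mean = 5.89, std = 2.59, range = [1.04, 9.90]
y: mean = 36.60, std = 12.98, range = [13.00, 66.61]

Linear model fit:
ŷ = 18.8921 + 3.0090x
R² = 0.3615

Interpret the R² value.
The model explains 36.15% of the variance in y (R² = 0.3615), leaving 63.85% unexplained; the fit is moderate.

R² = 1 − SS_res/SS_tot compares the residual scatter to the total scatter of y about its mean.

Here R² = 0.3615:
- Explained: 36.15% of the variation in y
- Unexplained (residual): 100% − 36.15% = 63.85%
- Rule of thumb (below 0.3 weak; 0.3 to below 0.7 moderate; 0.7 and above strong) → moderate

Calculation: R² = 1 − (SS_res / SS_tot), where SS_res is the sum of squared residuals and SS_tot the total sum of squares.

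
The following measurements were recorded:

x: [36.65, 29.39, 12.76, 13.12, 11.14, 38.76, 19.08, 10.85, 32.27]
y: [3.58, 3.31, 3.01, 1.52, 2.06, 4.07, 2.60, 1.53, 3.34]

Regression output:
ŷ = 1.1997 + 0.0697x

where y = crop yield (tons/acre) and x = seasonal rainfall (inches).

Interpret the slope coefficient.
For each additional inch of rainfall, predicted crop yield increases by approximately 0.0697 tons/acre.

The slope β₁ = 0.0697 gives the rate at which the fitted crop yield changes with rainfall.

Interpretation:
- Rainfall up by 1 inch → predicted crop yield increases by 0.0697 tons/acre
- This is a linear approximation: the same per-unit change is assumed across the whole observed x range

(β₀ = 1.1997 is the fitted value at x = 0 and is not part of the slope interpretation.)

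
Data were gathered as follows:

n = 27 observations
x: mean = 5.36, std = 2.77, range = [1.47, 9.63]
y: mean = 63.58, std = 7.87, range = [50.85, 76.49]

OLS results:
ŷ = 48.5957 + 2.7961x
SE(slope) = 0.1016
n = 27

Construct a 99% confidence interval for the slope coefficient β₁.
The 99% CI for β₁ is (2.5129, 3.0793)

Confidence interval for the slope:

The 99% CI for β₁ is: β̂₁ ± t*(α/2, n-2) × SE(β̂₁)

Step 1: Find critical t-value
- Confidence level = 0.99
- Degrees of freedom = n - 2 = 27 - 2 = 25
- t*(α/2, 25) = 2.7874

Step 2: Calculate margin of error
Margin = 2.7874 × 0.1016 = 0.2832

Step 3: Construct interval
CI = 2.7961 ± 0.2832
CI = (2.5129, 3.0793)

Interpretation: intervals built this way capture the true β₁ in 99% of repeated samples; here the plausible range for the per-unit effect of x on y is 2.5129 to 3.0793.
Since 0 is outside the interval, a two-sided test at α = 0.01 would reject H₀: β₁ = 0.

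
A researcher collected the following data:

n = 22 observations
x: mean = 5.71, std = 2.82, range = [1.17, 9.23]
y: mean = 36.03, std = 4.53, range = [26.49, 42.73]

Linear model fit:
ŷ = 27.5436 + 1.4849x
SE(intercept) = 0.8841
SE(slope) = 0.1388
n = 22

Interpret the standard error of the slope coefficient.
The slope 1.4849 is pinned down to within about ±0.1388 (one SE) by these data — relative uncertainty 9.3%, i.e. precise.

SE(β̂₁) = 0.1388 says: if we drew many samples of n = 22 from the same population and refit each time, the fitted slopes would scatter with a standard deviation of roughly 0.1388 around the true β₁.

Relative precision:
- SE / |β̂₁| = 0.1388 / 1.4849 = 9.3%
- Rule of thumb (under 20%: precise; 20% to under 50%: moderately precise; 50% or more: imprecise) → precise

Link to the t-test: t = β̂₁ / SE(β̂₁) = 1.4849 / 0.1388 = 10.6981, the statistic for H₀: β₁ = 0.

What drives SE(β̂₁): wider spread of x values → smaller SE; larger n (here n = 22) → smaller SE; more residual scatter → larger SE.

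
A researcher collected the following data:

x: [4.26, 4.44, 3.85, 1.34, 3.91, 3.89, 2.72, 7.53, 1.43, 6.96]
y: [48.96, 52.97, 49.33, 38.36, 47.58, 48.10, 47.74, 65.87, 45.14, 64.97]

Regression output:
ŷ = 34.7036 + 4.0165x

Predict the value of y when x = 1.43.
ŷ = 40.4472

x = 1.43 lies inside the observed range [1.34, 7.53], so the fitted equation applies directly:

ŷ = 34.7036 + 4.0165 × 1.43
ŷ = 34.7036 + 5.7436
ŷ = 40.4472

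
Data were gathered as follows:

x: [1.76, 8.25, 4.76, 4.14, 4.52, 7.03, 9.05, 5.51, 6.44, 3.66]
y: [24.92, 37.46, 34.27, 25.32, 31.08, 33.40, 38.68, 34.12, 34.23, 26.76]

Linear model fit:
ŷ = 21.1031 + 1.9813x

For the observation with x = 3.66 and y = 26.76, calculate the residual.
Residual = -1.5947

The residual is the difference between the actual value and the predicted value:

Residual = y - ŷ

Step 1: Calculate predicted value
ŷ = 21.1031 + 1.9813 × 3.66
ŷ = 28.3547

Step 2: Calculate residual
Residual = 26.76 - 28.3547
Residual = -1.5947

Sign check: y < ŷ, so the point is below the line and the fit overestimates here.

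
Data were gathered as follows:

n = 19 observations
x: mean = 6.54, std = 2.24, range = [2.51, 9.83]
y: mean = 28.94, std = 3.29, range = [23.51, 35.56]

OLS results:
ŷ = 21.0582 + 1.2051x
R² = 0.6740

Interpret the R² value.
The model explains 67.40% of the variance in y (R² = 0.6740), leaving 32.60% unexplained; the fit is moderate.

R² (coefficient of determination) measures the proportion of variance in y explained by the regression model.

Here R² = 0.6740:
- Explained: 67.40% of the variation in y
- Unexplained (residual): 100% − 67.40% = 32.60%
- Rule of thumb (below 0.3 weak; 0.3 to below 0.7 moderate; 0.7 and above strong) → moderate

Note: R² never decreases when predictors are added, so it should not be used alone to compare models of different size.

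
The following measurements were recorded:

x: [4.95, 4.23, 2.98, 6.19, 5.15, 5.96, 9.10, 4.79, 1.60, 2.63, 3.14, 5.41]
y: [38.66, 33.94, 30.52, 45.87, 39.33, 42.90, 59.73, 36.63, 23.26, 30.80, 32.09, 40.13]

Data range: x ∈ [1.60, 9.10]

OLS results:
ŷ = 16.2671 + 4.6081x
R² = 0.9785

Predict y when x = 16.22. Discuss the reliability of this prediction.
ŷ = 91.0105, but this is extrapolation (above the data range [1.60, 9.10]) and may be unreliable.

Prediction calculation:
ŷ = 16.2671 + 4.6081 × 16.22
ŷ = 91.0105

Reliability:
- Data range: x ∈ [1.60, 9.10]
- Prediction point: x = 16.22 is 7.12 units above the observed range → this is EXTRAPOLATION, not interpolation

Why that matters here:
- The linear relationship may not hold outside the observed range
- The standard error of prediction grows with (x − x̄)², and x = 16.22 is far from x̄ = 4.68

Report the number if required, but flag clearly that it is an extrapolation.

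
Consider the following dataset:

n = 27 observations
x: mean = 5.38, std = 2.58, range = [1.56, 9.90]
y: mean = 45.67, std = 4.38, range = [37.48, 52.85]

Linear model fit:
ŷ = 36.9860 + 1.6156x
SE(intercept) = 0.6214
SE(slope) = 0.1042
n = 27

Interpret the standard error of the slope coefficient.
SE(slope) = 0.1042 measures the uncertainty in the estimated slope. The coefficient is estimated precisely (SE/|β̂₁| = 6.4%).

SE(β̂₁) = s / √Sxx, where s is the residual standard deviation and Sxx = Σ(x − x̄)². It is the yardstick for how far β̂₁ = 1.6156 could plausibly be from the true slope.

Relative precision:
- SE / |β̂₁| = 0.1042 / 1.6156 = 6.4%
- Rule of thumb (under 20%: precise; 20% to under 50%: moderately precise; 50% or more: imprecise) → precise

Link to the t-test: t = β̂₁ / SE(β̂₁) = 1.6156 / 0.1042 = 15.5048, the statistic for H₀: β₁ = 0.

What drives SE(β̂₁): wider spread of x values → smaller SE; larger n (here n = 27) → smaller SE; more residual scatter → larger SE.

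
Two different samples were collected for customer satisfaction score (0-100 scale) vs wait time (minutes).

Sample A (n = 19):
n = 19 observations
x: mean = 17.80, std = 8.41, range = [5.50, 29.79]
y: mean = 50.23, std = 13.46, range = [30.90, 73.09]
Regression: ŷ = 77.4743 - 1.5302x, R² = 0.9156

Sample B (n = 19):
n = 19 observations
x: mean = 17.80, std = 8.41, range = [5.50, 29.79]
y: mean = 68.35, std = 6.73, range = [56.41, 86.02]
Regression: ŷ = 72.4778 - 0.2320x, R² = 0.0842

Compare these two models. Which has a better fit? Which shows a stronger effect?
Model A has the better fit (R² = 0.9156 vs 0.0842). Model A shows the stronger effect (|β₁| = 1.5302 vs 0.2320).

Model Comparison:

Fit — compare R²:
- Model A: R² = 0.9156 → 91.56% of variance in satisfaction score explained
- Model B: R² = 0.0842 → 8.42% of variance in satisfaction score explained
- 0.9156 > 0.0842 → Model A has the better fit

Effect size (slope magnitude):
- Model A: β₁ = -1.5302 → predicted satisfaction score falls 1.5302 points per additional minute of wait time
- Model B: β₁ = -0.2320 → predicted satisfaction score falls 0.2320 points per additional minute of wait time
- |-1.5302| > |-0.2320| → Model A shows the stronger marginal effect

Note: A steeper slope doesn't make a better model if the scatter around the line is large.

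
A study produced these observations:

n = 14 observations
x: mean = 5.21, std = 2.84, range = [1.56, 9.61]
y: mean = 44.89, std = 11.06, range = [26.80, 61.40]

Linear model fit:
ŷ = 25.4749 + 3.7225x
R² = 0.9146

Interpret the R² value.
The model explains 91.46% of the variance in y (R² = 0.9146), leaving 8.54% unexplained; the fit is strong.

R² (coefficient of determination) measures the proportion of variance in y explained by the regression model.

Here R² = 0.9146:
- Explained: 91.46% of the variation in y
- Unexplained (residual): 100% − 91.46% = 8.54%
- Rule of thumb (below 0.3 weak; 0.3 to below 0.7 moderate; 0.7 and above strong) → strong

Note: R² never decreases when predictors are added, so it should not be used alone to compare models of different size.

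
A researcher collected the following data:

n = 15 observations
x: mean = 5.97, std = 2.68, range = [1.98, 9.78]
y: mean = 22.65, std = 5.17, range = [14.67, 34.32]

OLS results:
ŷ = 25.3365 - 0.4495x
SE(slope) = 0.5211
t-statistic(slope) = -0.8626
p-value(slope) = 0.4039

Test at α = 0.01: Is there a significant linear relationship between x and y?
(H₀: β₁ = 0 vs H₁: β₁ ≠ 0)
p-value = 0.4039 ≥ α = 0.01, so we fail to reject H₀. The relationship is not significant.

Hypothesis test for the slope coefficient:

H₀: β₁ = 0 (no linear relationship)
H₁: β₁ ≠ 0 (linear relationship exists)

Test statistic: t = β̂₁ / SE(β̂₁) = -0.4495 / 0.5211 = -0.8626

The p-value (0.4039) is the probability, under H₀, of a t-statistic at least as extreme as |t| = 0.8626 (two-sided, df = n − 2 = 13).

Decision rule: reject H₀ if p-value < α.
p-value = 0.4039 ≥ α = 0.01 → fail to reject H₀.

There is not sufficient evidence at the 1% significance level to conclude that a linear relationship exists between x and y.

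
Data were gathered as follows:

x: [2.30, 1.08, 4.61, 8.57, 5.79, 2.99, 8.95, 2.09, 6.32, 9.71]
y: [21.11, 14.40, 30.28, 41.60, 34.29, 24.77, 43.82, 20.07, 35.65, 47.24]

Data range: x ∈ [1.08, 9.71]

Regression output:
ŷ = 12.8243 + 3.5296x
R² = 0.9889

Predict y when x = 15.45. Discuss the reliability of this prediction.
ŷ = 67.3566 (extrapolation — x = 15.45 lies outside [1.08, 9.71], so reliability is low).

Prediction calculation:
ŷ = 12.8243 + 3.5296 × 15.45
ŷ = 67.3566

Reliability:
- Data range: x ∈ [1.08, 9.71]
- Prediction point: x = 15.45 is 5.74 units above the observed range → this is EXTRAPOLATION, not interpolation

Why that matters here:
- The linear relationship may not hold outside the observed range
- The standard error of prediction grows with (x − x̄)², and x = 15.45 is far from x̄ = 5.24
- Real relationships often flatten, saturate, or turn nonlinear at extremes

The R² = 0.9889 only validates the fit within [1.08, 9.71]; treat ŷ = 67.3566 with caution.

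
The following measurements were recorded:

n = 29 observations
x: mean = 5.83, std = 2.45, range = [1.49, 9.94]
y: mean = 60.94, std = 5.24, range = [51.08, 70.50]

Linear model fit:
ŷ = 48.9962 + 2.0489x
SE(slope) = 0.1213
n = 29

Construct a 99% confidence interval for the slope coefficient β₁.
The 99% CI for β₁ is (1.7128, 2.3850)

Confidence interval for the slope:

The 99% CI for β₁ is: β̂₁ ± t*(α/2, n-2) × SE(β̂₁)

Step 1: Find critical t-value
- Confidence level = 0.99
- Degrees of freedom = n - 2 = 29 - 2 = 27
- t*(α/2, 27) = 2.7707

Step 2: Calculate margin of error
Margin = 2.7707 × 0.1213 = 0.3361

Step 3: Construct interval
CI = 2.0489 ± 0.3361
CI = (1.7128, 2.3850)

Interpretation: We are 99% confident that the true slope β₁ lies between 1.7128 and 2.3850.
Since 0 is outside the interval, a two-sided test at α = 0.01 would reject H₀: β₁ = 0.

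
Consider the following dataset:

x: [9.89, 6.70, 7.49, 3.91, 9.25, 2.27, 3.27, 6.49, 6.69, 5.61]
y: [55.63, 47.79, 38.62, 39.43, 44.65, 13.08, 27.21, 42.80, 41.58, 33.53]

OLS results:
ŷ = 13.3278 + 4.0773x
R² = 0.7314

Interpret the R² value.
About 73.14% of the variability in y is accounted for by the regression on x (R² = 0.7314) — a strong linear fit.

R² = 1 − SS_res/SS_tot compares the residual scatter to the total scatter of y about its mean.

Here R² = 0.7314:
- Explained: 73.14% of the variation in y
- Unexplained (residual): 100% − 73.14% = 26.86%
- Rule of thumb (below 0.3 weak; 0.3 to below 0.7 moderate; 0.7 and above strong) → strong

Note: R² says nothing about causation, and a high R² does not by itself mean the linear form is appropriate — check the residuals.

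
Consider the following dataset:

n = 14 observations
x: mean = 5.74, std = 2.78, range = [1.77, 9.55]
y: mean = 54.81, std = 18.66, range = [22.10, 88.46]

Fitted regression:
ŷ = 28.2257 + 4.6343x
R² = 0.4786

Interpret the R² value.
The model explains 47.86% of the variance in y (R² = 0.4786), leaving 52.14% unexplained; the fit is moderate.

R² = 1 − SS_res/SS_tot compares the residual scatter to the total scatter of y about its mean.

Here R² = 0.4786:
- Explained: 47.86% of the variation in y
- Unexplained (residual): 100% − 47.86% = 52.14%
- Rule of thumb (below 0.3 weak; 0.3 to below 0.7 moderate; 0.7 and above strong) → moderate

Note: R² says nothing about causation, and a high R² does not by itself mean the linear form is appropriate — check the residuals.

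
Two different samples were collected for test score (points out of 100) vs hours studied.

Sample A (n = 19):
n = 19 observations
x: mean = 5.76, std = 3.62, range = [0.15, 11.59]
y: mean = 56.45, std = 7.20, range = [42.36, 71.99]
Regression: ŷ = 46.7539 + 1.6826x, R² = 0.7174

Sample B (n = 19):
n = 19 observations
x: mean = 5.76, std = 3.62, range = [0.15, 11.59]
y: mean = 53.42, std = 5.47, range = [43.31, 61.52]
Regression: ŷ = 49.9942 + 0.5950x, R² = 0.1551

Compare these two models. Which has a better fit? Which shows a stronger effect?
Model A has the better fit (R² = 0.7174 vs 0.1551). Model A shows the stronger effect (|β₁| = 1.6826 vs 0.5950).

Model Comparison:

Which explains more variance? (R²)
- Model A: R² = 0.7174 → 71.74% of variance in test score explained
- Model B: R² = 0.1551 → 15.51% of variance in test score explained
- 0.7174 > 0.1551 → Model A has the better fit

Which has the larger per-hour effect? (|β₁|)
- Model A: β₁ = 1.6826 → predicted test score rises 1.6826 points per additional hour of study time
- Model B: β₁ = 0.5950 → predicted test score rises 0.5950 points per additional hour of study time
- |1.6826| > |0.5950| → Model A shows the stronger marginal effect

Notes:
- A steeper slope doesn't make a better model if the scatter around the line is large.
- A better fit (higher R²) doesn't necessarily mean a more important relationship.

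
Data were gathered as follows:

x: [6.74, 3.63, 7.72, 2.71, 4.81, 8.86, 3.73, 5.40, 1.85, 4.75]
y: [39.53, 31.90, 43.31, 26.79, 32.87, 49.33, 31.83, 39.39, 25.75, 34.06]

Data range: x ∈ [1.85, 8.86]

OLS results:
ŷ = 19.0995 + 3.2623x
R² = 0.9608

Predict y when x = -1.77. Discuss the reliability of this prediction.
ŷ = 13.3252, but this is extrapolation (below the data range [1.85, 8.86]) and may be unreliable.

Prediction calculation:
ŷ = 19.0995 + 3.2623 × (-1.77)
ŷ = 13.3252

Reliability:
- Data range: x ∈ [1.85, 8.86]
- Prediction point: x = -1.77 is 3.62 units below the observed range → this is EXTRAPOLATION, not interpolation

Why that matters here:
- The standard error of prediction grows with (x − x̄)², and x = -1.77 is far from x̄ = 5.02
- The linear relationship may not hold outside the observed range
- Real relationships often flatten, saturate, or turn nonlinear at extremes

A defensible statement: 'if the linear trend continued to x = -1.77, y would be about 13.3252' — the premise is untested.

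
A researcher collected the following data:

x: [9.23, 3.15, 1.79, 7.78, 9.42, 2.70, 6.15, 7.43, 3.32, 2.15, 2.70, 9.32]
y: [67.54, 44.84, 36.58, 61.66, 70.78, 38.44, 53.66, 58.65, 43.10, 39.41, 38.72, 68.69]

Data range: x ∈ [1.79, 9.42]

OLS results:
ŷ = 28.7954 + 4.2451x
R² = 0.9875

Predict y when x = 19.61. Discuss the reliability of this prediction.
ŷ = 112.0418, but this is extrapolation (above the data range [1.79, 9.42]) and may be unreliable.

Prediction calculation:
ŷ = 28.7954 + 4.2451 × 19.61
ŷ = 112.0418

Reliability:
- Data range: x ∈ [1.79, 9.42]
- Prediction point: x = 19.61 is 10.19 units above the observed range → this is EXTRAPOLATION, not interpolation

Why that matters here:
- R² describes fit only over the sampled x values; it says nothing about behaviour beyond them
- The standard error of prediction grows with (x − x̄)², and x = 19.61 is far from x̄ = 5.43
- The linear relationship may not hold outside the observed range

Report the number if required, but flag clearly that it is an extrapolation.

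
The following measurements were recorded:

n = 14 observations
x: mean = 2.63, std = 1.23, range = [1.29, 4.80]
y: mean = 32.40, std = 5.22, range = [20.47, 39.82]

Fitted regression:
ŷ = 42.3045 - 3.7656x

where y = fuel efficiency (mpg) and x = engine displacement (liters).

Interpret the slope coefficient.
An increase of one liter in engine displacement is associated with a 3.7656 mpg decrease in predicted fuel efficiency.

The slope coefficient β₁ = -3.7656 represents the marginal effect of engine displacement on fuel efficiency.

Interpretation:
- Engine displacement up by 1 liter → predicted fuel efficiency decreases by 3.7656 mpg
- The effect is assumed constant over the observed range of x (linearity)

The intercept β₀ = 42.3045 is the predicted fuel efficiency when engine displacement = 0; since the smallest observed x is 1.29, this is an extrapolation and mainly anchors the line.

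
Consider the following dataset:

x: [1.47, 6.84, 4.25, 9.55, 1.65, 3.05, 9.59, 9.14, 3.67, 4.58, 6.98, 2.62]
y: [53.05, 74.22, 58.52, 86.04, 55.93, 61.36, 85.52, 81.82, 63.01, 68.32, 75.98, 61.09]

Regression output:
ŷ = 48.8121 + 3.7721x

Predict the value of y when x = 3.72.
ŷ = 62.8443

Plug x = 3.72 into the fitted line:

ŷ = 48.8121 + 3.7721 × 3.72
ŷ = 48.8121 + 14.0322
ŷ = 62.8443

This is a point prediction; actual observations scatter around it by roughly the residual standard deviation.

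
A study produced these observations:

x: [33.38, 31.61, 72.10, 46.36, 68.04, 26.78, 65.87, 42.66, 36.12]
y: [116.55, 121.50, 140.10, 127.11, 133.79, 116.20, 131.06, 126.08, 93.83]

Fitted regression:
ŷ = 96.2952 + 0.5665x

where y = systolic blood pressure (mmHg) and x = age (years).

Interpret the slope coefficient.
An increase of one year in age is associated with a 0.5665 mmHg increase in predicted blood pressure.

The slope β₁ = 0.5665 gives the rate at which the fitted blood pressure changes with age.

Interpretation:
- Age up by 1 year → predicted blood pressure increases by 0.5665 mmHg
- The effect is assumed constant over the observed range of x (linearity)

The intercept β₀ = 96.2952 is the predicted blood pressure when age = 0; since the smallest observed x is 26.78, this is an extrapolation and mainly anchors the line.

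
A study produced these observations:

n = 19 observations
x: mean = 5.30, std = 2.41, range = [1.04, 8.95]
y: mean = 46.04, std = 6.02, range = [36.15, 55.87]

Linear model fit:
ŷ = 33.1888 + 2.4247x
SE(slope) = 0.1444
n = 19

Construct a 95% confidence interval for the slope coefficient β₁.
The 95% CI for β₁ is (2.1200, 2.7294)

Confidence interval for the slope:

The 95% CI for β₁ is: β̂₁ ± t*(α/2, n-2) × SE(β̂₁)

Step 1: Find critical t-value
- Confidence level = 0.95
- Degrees of freedom = n - 2 = 19 - 2 = 17
- t*(α/2, 17) = 2.1098

Step 2: Calculate margin of error
Margin = 2.1098 × 0.1444 = 0.3047

Step 3: Construct interval
CI = 2.4247 ± 0.3047
CI = (2.1200, 2.7294)

Interpretation: each one-unit increase in x is associated with a change in mean y of between 2.1200 and 2.7294, with 95% confidence.
Both endpoints are positive, so the data support a genuinely positive slope at this confidence level.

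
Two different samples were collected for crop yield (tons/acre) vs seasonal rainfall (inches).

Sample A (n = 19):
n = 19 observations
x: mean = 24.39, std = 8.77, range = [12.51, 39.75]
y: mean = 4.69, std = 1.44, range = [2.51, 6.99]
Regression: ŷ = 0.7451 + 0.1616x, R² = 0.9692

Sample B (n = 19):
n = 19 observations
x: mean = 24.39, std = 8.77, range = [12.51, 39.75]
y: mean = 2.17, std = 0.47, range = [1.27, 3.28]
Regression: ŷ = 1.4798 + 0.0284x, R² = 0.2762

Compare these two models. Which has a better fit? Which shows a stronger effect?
Model A has the better fit (R² = 0.9692 vs 0.2762). Model A shows the stronger effect (|β₁| = 0.1616 vs 0.0284).

Model Comparison:

Goodness of fit (R²):
- Model A: R² = 0.9692 → 96.92% of variance in crop yield explained
- Model B: R² = 0.2762 → 27.62% of variance in crop yield explained
- 0.9692 > 0.2762 → Model A has the better fit

Effect size (slope magnitude):
- Model A: β₁ = 0.1616 → predicted crop yield rises 0.1616 tons/acre per additional inch of rainfall
- Model B: β₁ = 0.0284 → predicted crop yield rises 0.0284 tons/acre per additional inch of rainfall
- |0.1616| > |0.0284| → Model A shows the stronger marginal effect

Notes:
- A better fit (higher R²) doesn't necessarily mean a more important relationship.
- A steeper slope doesn't make a better model if the scatter around the line is large.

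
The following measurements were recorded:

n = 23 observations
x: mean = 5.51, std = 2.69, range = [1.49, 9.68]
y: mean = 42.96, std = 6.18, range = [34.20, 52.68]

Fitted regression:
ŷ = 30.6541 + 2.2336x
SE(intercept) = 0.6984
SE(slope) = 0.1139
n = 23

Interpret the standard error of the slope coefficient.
SE(β̂₁) = 0.1139 is the estimated standard deviation of the slope estimate across repeated samples; relative to β̂₁ = 2.2336 that is 5.1%, a precise estimate.

SE(β̂₁) = 0.1139 says: if we drew many samples of n = 23 from the same population and refit each time, the fitted slopes would scatter with a standard deviation of roughly 0.1139 around the true β₁.

Relative precision:
- SE / |β̂₁| = 0.1139 / 2.2336 = 5.1%
- Rule of thumb (under 20%: precise; 20% to under 50%: moderately precise; 50% or more: imprecise) → precise

Rough 95% range (±2 SE): 2.2336 ± 0.2278 → (2.0058, 2.4614).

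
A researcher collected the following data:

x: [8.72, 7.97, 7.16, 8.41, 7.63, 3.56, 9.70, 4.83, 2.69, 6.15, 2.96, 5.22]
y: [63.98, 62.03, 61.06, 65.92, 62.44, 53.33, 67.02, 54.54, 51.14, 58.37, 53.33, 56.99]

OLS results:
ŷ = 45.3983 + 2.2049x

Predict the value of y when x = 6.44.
ŷ = 59.5979

Plug x = 6.44 into the fitted line:

ŷ = 45.3983 + 2.2049 × 6.44
ŷ = 45.3983 + 14.1996
ŷ = 59.5979

This is a point prediction; actual observations scatter around it by roughly the residual standard deviation.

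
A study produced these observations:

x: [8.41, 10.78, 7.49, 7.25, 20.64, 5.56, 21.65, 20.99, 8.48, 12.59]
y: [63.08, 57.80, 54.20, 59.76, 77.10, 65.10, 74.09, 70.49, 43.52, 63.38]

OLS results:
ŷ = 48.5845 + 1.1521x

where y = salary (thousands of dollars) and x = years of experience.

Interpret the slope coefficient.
An increase of one year in experience is associated with a 1.1521 thousand dollars increase in predicted salary.

The slope coefficient β₁ = 1.1521 represents the marginal effect of experience on salary.

Interpretation:
- Experience up by 1 year → predicted salary increases by 1.1521 thousand dollars
- The effect is assumed constant over the observed range of x (linearity)
- The slope describes association in these data, not necessarily a causal effect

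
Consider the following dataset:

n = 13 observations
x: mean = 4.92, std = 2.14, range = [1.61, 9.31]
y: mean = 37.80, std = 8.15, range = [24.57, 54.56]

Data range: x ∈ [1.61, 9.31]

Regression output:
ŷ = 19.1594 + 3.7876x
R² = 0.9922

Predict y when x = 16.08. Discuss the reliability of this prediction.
ŷ = 80.0640, but this is extrapolation (above the data range [1.61, 9.31]) and may be unreliable.

Prediction calculation:
ŷ = 19.1594 + 3.7876 × 16.08
ŷ = 80.0640

Reliability:
- Data range: x ∈ [1.61, 9.31]
- Prediction point: x = 16.08 is 6.77 units above the observed range → this is EXTRAPOLATION, not interpolation

Why that matters here:
- There are no observations near this x to validate the fitted line there
- R² describes fit only over the sampled x values; it says nothing about behaviour beyond them
- The standard error of prediction grows with (x − x̄)², and x = 16.08 is far from x̄ = 4.92

A defensible statement: 'if the linear trend continued to x = 16.08, y would be about 80.0640' — the premise is untested.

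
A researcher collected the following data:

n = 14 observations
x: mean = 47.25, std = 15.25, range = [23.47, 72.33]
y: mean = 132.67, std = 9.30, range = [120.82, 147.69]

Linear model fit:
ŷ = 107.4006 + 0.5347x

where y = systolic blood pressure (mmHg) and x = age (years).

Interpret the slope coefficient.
For each additional year of age, predicted blood pressure increases by approximately 0.5347 mmHg.

β₁ = 0.5347 is the change in predicted blood pressure (mmHg) per additional year of age.

Interpretation:
- Age up by 1 year → predicted blood pressure increases by 0.5347 mmHg
- This is a linear approximation: the same per-unit change is assumed across the whole observed x range

(β₀ = 107.4006 is the fitted value at x = 0 and is not part of the slope interpretation.)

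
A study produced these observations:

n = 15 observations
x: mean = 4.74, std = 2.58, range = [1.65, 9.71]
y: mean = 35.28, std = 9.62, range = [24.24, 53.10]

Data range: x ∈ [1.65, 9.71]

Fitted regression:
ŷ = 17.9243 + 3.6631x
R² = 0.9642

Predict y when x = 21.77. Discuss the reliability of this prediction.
ŷ = 97.6700 (extrapolation — x = 21.77 lies outside [1.65, 9.71], so reliability is low).

Prediction calculation:
ŷ = 17.9243 + 3.6631 × 21.77
ŷ = 97.6700

Reliability:
- Data range: x ∈ [1.65, 9.71]
- Prediction point: x = 21.77 is 12.06 units above the observed range → this is EXTRAPOLATION, not interpolation

Why that matters here:
- The standard error of prediction grows with (x − x̄)², and x = 21.77 is far from x̄ = 4.74
- There are no observations near this x to validate the fitted line there

Report the number if required, but flag clearly that it is an extrapolation.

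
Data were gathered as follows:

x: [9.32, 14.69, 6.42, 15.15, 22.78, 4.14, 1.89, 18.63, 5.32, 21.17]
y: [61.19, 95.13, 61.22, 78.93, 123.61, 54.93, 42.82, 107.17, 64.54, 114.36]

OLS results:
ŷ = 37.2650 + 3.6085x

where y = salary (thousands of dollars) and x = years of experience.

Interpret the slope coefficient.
On average, salary is about 3.6085 thousand dollars higher for every extra year of experience.

β₁ = 3.6085 is the change in predicted salary (thousand dollars) per additional year of experience.

Interpretation:
- Experience up by 1 year → predicted salary increases by 3.6085 thousand dollars
- The effect is assumed constant over the observed range of x (linearity)
- The sign (+) gives the direction; the magnitude 3.6085 gives the size of the effect per year

(β₀ = 37.2650 is the fitted value at x = 0 and is not part of the slope interpretation.)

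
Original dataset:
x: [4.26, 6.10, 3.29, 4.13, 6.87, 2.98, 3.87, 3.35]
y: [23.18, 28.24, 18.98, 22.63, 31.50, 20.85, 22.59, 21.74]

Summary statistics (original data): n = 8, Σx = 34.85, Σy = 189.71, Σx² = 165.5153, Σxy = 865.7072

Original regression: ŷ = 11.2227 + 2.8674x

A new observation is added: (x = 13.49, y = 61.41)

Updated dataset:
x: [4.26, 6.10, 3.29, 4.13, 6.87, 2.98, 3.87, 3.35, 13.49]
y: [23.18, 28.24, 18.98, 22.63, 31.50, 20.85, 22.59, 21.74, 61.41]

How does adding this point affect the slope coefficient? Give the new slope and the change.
Adding the point moves β₁ from 2.8674 to 3.9307, i.e. it increases by 1.0633 (+37.1%).

The new point has HIGH LEVERAGE: x = 13.49 is far from the original mean x̄ = 34.85/8 ≈ 4.36 (original range [2.98, 6.87]).

Step 1: Update the sums with the new point (n goes from 8 to 9)
Σx  = 34.85 + 13.49 = 48.34
Σy  = 189.71 + 61.41 = 251.12
Σx² = 165.5153 + 13.49² = 165.5153 + 181.9801 = 347.4954
Σxy = 865.7072 + 13.49×61.41 = 865.7072 + 828.4209 = 1694.1281

Step 2: Recompute the slope with b₁ = (nΣxy − ΣxΣy) / (nΣx² − (Σx)²)
Numerator   = 9×1694.1281 − 48.34×251.12 = 15247.1529 − 12139.1408 = 3108.0121
Denominator = 9×347.4954 − 48.34² = 3127.4586 − 2336.7556 = 790.7030
b₁(new) = 3108.0121 / 790.7030 = 3.9307

(Same formula on the original sums: (8×865.7072 − 34.85×189.71) / (8×165.5153 − 34.85²) = 314.2641 / 109.5999 = 2.8674, matching the given fit.)

Step 3: Change in slope
Δβ₁ = 3.9307 − 2.8674 = +1.0633
Relative change = +1.0633 / 2.8674 × 100% = +37.1%
→ the slope increases when the point is added.

Because the point sits above the extension of the original line at a high-leverage x, it tilts the fit up.
In practice: investigate whether it comes from the same population as the rest of the sample; examine leverage (hᵢ) and Cook's distance rather than deleting it automatically.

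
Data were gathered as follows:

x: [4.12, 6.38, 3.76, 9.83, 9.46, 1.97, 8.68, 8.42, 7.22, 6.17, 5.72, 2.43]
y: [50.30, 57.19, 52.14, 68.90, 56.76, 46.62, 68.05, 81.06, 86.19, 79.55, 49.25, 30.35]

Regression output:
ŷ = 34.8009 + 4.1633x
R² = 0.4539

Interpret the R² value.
The model explains 45.39% of the variance in y (R² = 0.4539), leaving 54.61% unexplained; the fit is moderate.

R² (coefficient of determination) measures the proportion of variance in y explained by the regression model.

Here R² = 0.4539:
- Explained: 45.39% of the variation in y
- Unexplained (residual): 100% − 45.39% = 54.61%
- Rule of thumb (below 0.3 weak; 0.3 to below 0.7 moderate; 0.7 and above strong) → moderate

Note: R² says nothing about causation, and a high R² does not by itself mean the linear form is appropriate — check the residuals.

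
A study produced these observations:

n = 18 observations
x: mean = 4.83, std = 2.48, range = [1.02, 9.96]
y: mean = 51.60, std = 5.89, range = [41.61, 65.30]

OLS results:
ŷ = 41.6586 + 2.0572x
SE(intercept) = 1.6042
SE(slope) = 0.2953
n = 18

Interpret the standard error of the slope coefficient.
SE(slope) = 0.2953 measures the uncertainty in the estimated slope. The coefficient is estimated precisely (SE/|β̂₁| = 14.4%).

SE(β̂₁) = s / √Sxx, where s is the residual standard deviation and Sxx = Σ(x − x̄)². It is the yardstick for how far β̂₁ = 2.0572 could plausibly be from the true slope.

Relative precision:
- SE / |β̂₁| = 0.2953 / 2.0572 = 14.4%
- Rule of thumb (under 20%: precise; 20% to under 50%: moderately precise; 50% or more: imprecise) → precise

Link to the t-test: t = β̂₁ / SE(β̂₁) = 2.0572 / 0.2953 = 6.9665, the statistic for H₀: β₁ = 0.

What drives SE(β̂₁): larger n (here n = 18) → smaller SE; more residual scatter → larger SE; wider spread of x values → smaller SE.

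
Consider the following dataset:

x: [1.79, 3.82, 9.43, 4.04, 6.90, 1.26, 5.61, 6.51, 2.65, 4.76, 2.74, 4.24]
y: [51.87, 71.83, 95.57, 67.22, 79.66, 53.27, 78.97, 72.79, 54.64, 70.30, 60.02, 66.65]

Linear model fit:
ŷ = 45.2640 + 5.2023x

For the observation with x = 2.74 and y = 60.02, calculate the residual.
Residual = 0.5017

The residual is the difference between the actual value and the predicted value:

Residual = y - ŷ

Step 1: Calculate predicted value
ŷ = 45.2640 + 5.2023 × 2.74
ŷ = 59.5183

Step 2: Calculate residual
Residual = 60.02 - 59.5183
Residual = 0.5017

Interpretation: the model underestimates the actual value by 0.5017 at this point (positive residual → observation lies above the fitted line).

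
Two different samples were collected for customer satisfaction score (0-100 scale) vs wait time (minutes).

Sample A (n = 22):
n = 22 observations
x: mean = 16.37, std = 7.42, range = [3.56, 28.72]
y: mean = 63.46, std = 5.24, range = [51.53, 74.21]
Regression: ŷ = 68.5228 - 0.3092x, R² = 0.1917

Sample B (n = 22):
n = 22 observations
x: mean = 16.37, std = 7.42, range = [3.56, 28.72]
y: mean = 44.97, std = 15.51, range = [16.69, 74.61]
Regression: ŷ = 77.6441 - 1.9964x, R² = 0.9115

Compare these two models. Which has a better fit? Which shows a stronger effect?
Model B has the better fit (R² = 0.9115 vs 0.1917). Model B shows the stronger effect (|β₁| = 1.9964 vs 0.3092).

Model Comparison:

Fit — compare R²:
- Model A: R² = 0.1917 → 19.17% of variance in satisfaction score explained
- Model B: R² = 0.9115 → 91.15% of variance in satisfaction score explained
- 0.9115 > 0.1917 → Model B has the better fit

Effect size (slope magnitude):
- Model A: β₁ = -0.3092 → predicted satisfaction score falls 0.3092 points per additional minute of wait time
- Model B: β₁ = -1.9964 → predicted satisfaction score falls 1.9964 points per additional minute of wait time
- |-0.3092| < |-1.9964| → Model B shows the stronger marginal effect

Note: R² measures how tightly points cluster around the line; β₁ measures how steep the line is — they answer different questions.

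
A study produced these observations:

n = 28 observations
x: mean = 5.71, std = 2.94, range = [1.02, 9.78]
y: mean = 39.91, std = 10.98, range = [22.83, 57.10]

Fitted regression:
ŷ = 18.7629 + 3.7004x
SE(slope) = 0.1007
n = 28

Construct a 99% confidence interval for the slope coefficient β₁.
The 99% CI for β₁ is (3.4206, 3.9802)

Confidence interval for the slope:

The 99% CI for β₁ is: β̂₁ ± t*(α/2, n-2) × SE(β̂₁)

Step 1: Find critical t-value
- Confidence level = 0.99
- Degrees of freedom = n - 2 = 28 - 2 = 26
- t*(α/2, 26) = 2.7787

Step 2: Calculate margin of error
Margin = 2.7787 × 0.1007 = 0.2798

Step 3: Construct interval
CI = 3.7004 ± 0.2798
CI = (3.4206, 3.9802)

Interpretation: We are 99% confident that the true slope β₁ lies between 3.4206 and 3.9802.
The interval does not include 0, suggesting a significant linear relationship.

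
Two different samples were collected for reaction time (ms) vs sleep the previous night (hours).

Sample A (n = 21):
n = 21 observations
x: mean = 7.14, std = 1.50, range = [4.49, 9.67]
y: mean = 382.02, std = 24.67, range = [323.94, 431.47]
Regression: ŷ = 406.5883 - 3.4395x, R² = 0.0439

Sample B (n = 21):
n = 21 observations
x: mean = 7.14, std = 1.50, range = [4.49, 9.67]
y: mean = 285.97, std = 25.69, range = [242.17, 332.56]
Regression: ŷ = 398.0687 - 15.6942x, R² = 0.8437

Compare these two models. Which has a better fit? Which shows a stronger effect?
Model B has the better fit (R² = 0.8437 vs 0.0439). Model B shows the stronger effect (|β₁| = 15.6942 vs 3.4395).

Model Comparison:

Goodness of fit (R²):
- Model A: R² = 0.0439 → 4.39% of variance in reaction time explained
- Model B: R² = 0.8437 → 84.37% of variance in reaction time explained
- 0.8437 > 0.0439 → Model B has the better fit

Strength of effect — compare |β₁|:
- Model A: β₁ = -3.4395 → predicted reaction time falls 3.4395 ms per additional hour of sleep
- Model B: β₁ = -15.6942 → predicted reaction time falls 15.6942 ms per additional hour of sleep
- |-3.4395| < |-15.6942| → Model B shows the stronger marginal effect

Notes:
- A steeper slope doesn't make a better model if the scatter around the line is large.
- The two samples could reflect different populations, time periods, or measurement quality.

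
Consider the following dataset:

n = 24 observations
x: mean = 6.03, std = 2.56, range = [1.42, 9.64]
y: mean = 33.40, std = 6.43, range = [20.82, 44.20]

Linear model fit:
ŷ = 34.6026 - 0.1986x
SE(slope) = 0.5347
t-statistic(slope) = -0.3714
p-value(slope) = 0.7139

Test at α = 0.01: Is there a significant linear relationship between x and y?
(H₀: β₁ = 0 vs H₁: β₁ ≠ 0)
p-value = 0.7139 ≥ α = 0.01, so we fail to reject H₀. The relationship is not significant.

Hypothesis test for the slope coefficient:

H₀: β₁ = 0 (no linear relationship)
H₁: β₁ ≠ 0 (linear relationship exists)

Test statistic: t = β̂₁ / SE(β̂₁) = -0.1986 / 0.5347 = -0.3714

With df = 22, the two-sided p-value for |t| = 0.3714 is 0.7139.

Decision rule: reject H₀ if p-value < α.
p-value = 0.7139 ≥ α = 0.01 → fail to reject H₀.

Conclusion: the linear association between x and y is not significant at the 1% level.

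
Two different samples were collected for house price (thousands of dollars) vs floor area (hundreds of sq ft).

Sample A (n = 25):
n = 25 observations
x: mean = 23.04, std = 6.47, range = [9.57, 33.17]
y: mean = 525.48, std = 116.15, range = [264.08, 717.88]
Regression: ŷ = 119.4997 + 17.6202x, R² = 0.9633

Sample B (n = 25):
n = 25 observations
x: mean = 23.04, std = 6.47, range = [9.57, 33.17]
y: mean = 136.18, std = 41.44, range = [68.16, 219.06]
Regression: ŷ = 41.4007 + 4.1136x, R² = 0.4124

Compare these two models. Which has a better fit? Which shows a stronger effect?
Model A has the better fit (R² = 0.9633 vs 0.4124). Model A shows the stronger effect (|β₁| = 17.6202 vs 4.1136).

Model Comparison:

Goodness of fit (R²):
- Model A: R² = 0.9633 → 96.33% of variance in house price explained
- Model B: R² = 0.4124 → 41.24% of variance in house price explained
- 0.9633 > 0.4124 → Model A has the better fit

Which has the larger per-hundred sq ft effect? (|β₁|)
- Model A: β₁ = 17.6202 → predicted house price rises 17.6202 thousand dollars per additional hundred sq ft of floor area
- Model B: β₁ = 4.1136 → predicted house price rises 4.1136 thousand dollars per additional hundred sq ft of floor area
- |17.6202| > |4.1136| → Model A shows the stronger marginal effect

Note: The two samples could reflect different populations, time periods, or measurement quality.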